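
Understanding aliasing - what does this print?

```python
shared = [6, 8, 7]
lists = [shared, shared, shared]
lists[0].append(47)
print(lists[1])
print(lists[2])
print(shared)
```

Key concept: list of same reference.
Step by step:
`shared = [6, 8, 7]` → shared = [6, 8, 7]
`lists = [shared, shared, shared]` → lists = [[6, 8, 7], [6, 8, 7], [6, 8, 7]]
`lists[0].append(47)` → shared = [6, 8, 7, 47]; lists = [[6, 8, 7, 47], [6, 8, 7, 47], [6, 8, 7, 47]]
`print(lists[1])` → prints [6, 8, 7, 47]
`print(lists[2])` → prints [6, 8, 7, 47]
`print(shared)` → prints [6, 8, 7, 47]

Answer:
[6, 8, 7, 47]
[6, 8, 7, 47]
[6, 8, 7, 47]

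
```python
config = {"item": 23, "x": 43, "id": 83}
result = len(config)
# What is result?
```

Trace:
`config = {"item": 23, "x": 43, "id": 83}` → config = {'item': 23, 'x': 43, 'id': 83}
`result = len(config)` → result = 3
So result = 3

Answer: 3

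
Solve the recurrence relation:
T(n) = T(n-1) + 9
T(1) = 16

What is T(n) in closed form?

Unrolling: T(n) = T(1) + 9·(n-1) = 16 + 9(n-1) = 9n + 7.

Answer: T(n) = 9n + 7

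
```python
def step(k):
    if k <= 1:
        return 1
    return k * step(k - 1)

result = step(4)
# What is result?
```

step(4) = 4 * 3 * 2 * 1 = 24

Answer: 24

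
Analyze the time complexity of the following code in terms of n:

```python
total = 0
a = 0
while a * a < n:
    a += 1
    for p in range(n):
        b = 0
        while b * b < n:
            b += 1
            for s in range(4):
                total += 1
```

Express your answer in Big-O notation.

Each loop level contributes: √n × n × √n × 1. Multiplying the contributions gives O(n^2).

Answer: O(n^2)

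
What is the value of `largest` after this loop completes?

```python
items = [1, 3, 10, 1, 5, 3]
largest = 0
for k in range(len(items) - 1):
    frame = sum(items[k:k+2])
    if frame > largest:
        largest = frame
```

Max sum of 2-element window in [1, 3, 10, 1, 5, 3]
`largest` takes the values: 0 → 4 → 13

Answer: 13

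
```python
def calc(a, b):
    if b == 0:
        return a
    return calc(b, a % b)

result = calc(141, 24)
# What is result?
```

calc(141, 24) -> calc(24, 21) -> calc(21, 3) -> calc(3, 0) -> 3

Answer: 3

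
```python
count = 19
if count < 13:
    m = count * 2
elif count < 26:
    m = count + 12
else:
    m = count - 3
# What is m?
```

Trace:
`count = 19` → count = 19
`if count < 13: ...` → count < 13 is False, count < 26 is True → m = 31
So m = 31

Answer: 31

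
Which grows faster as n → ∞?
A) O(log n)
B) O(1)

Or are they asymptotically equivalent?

O(log n) vs O(1): Higher order terms dominate.

Answer: A) O(log n) grows faster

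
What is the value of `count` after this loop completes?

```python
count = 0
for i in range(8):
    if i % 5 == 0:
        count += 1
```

Count numbers divisible by 5 in range(8)
`count` takes the values: 0 → 1 → 2

Answer: 2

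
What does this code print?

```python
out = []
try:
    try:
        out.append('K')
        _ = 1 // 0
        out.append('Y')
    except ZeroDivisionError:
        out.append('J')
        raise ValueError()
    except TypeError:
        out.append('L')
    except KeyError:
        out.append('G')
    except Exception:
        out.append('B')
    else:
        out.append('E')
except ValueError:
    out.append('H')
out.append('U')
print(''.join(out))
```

Execution trace: 'K' (inner try body) → 'J' (inner except ZeroDivisionError) → 'H' (outer except ValueError) → 'U' (after the try/except). Output: KJHU

Answer: KJHU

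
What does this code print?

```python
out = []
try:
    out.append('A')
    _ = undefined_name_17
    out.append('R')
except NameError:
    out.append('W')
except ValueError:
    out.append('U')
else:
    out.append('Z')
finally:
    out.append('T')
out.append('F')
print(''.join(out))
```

Execution trace: 'A' (try body) → 'W' (except NameError) → 'T' (finally) → 'F' (after the try/except). Output: AWTF

Answer: AWTF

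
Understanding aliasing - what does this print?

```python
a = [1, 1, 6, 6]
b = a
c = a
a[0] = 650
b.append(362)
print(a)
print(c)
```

Key concept: multiple aliases.
Step by step:
`a = [1, 1, 6, 6]` → a = [1, 1, 6, 6]
`b = a` → b = [1, 1, 6, 6] (same object as a)
`c = a` → c = [1, 1, 6, 6] (same object as a, b)
`a[0] = 650` → a = [650, 1, 6, 6] (same object as b, c); b = [650, 1, 6, 6] (same object as a, c); c = [650, 1, 6, 6] (same object as a, b)
`b.append(362)` → a = [650, 1, 6, 6, 362] (same object as b, c); b = [650, 1, 6, 6, 362] (same object as a, c); c = [650, 1, 6, 6, 362] (same object as a, b)
`print(a)` → prints [650, 1, 6, 6, 362]
`print(c)` → prints [650, 1, 6, 6, 362]

Answer:
[650, 1, 6, 6, 362]
[650, 1, 6, 6, 362]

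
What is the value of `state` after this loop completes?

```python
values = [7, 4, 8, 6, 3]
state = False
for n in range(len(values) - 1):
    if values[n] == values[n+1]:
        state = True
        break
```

Check consecutive duplicates in [7, 4, 8, 6, 3]
`state` takes the values: False

Answer: False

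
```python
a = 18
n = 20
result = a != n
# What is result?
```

Trace:
`a = 18` → a = 18
`n = 20` → n = 20
`result = a != n` → result = True
So result = True

Answer: True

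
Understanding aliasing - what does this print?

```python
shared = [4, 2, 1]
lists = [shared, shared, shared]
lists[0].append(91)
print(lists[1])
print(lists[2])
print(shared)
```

Key concept: list of same reference.
Step by step:
`shared = [4, 2, 1]` → shared = [4, 2, 1]
`lists = [shared, shared, shared]` → lists = [[4, 2, 1], [4, 2, 1], [4, 2, 1]]
`lists[0].append(91)` → shared = [4, 2, 1, 91]; lists = [[4, 2, 1, 91], [4, 2, 1, 91], [4, 2, 1, 91]]
`print(lists[1])` → prints [4, 2, 1, 91]
`print(lists[2])` → prints [4, 2, 1, 91]
`print(shared)` → prints [4, 2, 1, 91]

Answer:
[4, 2, 1, 91]
[4, 2, 1, 91]
[4, 2, 1, 91]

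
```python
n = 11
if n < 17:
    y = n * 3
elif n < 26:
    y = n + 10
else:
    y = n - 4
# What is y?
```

Trace:
`n = 11` → n = 11
`if n < 17: ...` → n < 17 is True → y = 33
So y = 33

Answer: 33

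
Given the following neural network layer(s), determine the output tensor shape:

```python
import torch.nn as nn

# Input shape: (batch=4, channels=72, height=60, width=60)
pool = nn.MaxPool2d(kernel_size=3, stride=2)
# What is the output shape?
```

Input: (4, 72, 60, 60) -> Output: (4, 72, 29, 29)

Answer: (4, 72, 29, 29)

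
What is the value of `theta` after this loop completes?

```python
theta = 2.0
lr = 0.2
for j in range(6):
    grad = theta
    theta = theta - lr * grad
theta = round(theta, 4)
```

Gradient descent: w = 2.0 * (1 - 0.2)^6
`theta` takes the values: 2.0 → 1.6 → 1.28 → 1.024 → 0.8192 → 0.65536 → 0.524288 → 0.5243

Answer: 0.5243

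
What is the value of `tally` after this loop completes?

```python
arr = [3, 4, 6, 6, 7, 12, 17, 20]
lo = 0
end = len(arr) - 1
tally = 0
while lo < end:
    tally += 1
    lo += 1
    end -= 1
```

Iterations until pointers meet (list length 8)
`tally` takes the values: 0 → 1 → 2 → 3 → 4

Answer: 4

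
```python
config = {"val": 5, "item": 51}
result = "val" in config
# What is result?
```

Trace:
`config = {"val": 5, "item": 51}` → config = {'val': 5, 'item': 51}
`result = "val" in config` → result = True
So result = True

Answer: True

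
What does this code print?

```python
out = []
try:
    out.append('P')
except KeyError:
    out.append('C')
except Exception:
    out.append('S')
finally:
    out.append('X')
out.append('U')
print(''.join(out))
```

Execution trace: 'P' (try body, no exception) → 'X' (finally) → 'U' (after the try/except). Output: PXU

Answer: PXU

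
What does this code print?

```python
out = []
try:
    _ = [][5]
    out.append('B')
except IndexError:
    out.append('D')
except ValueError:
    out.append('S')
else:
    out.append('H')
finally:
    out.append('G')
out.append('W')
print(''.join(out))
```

Execution trace: 'D' (except IndexError) → 'G' (finally) → 'W' (after the try/except). Output: DGW

Answer: DGW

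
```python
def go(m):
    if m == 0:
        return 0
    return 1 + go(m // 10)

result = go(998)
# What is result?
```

Count of digits of 998: 3

Answer: 3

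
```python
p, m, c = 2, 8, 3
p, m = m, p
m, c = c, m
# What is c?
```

Trace:
`p, m, c = 2, 8, 3` → p = 2; m = 8; c = 3
`p, m = m, p` → p = 8; m = 2
`m, c = c, m` → m = 3; c = 2
So c = 2

Answer: 2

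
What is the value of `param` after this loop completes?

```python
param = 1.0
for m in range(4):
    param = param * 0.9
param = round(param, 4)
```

Exponential decay: 1.0 * 0.9^4
`param` takes the values: 1.0 → 0.9 → 0.81 → 0.729 → 0.6561

Answer: 0.6561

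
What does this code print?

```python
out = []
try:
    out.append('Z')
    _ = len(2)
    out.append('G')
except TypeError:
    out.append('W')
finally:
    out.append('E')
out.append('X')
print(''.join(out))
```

Execution trace: 'Z' (try body) → 'W' (except TypeError) → 'E' (finally) → 'X' (after the try/except). Output: ZWEX

Answer: ZWEX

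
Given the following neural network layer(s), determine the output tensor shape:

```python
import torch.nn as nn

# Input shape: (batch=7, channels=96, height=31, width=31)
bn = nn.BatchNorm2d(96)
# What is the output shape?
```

Input: (7, 96, 31, 31) -> Output: (7, 96, 31, 31)

Answer: (7, 96, 31, 31)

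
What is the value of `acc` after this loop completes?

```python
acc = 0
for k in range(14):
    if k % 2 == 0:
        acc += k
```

Sum of even numbers 0 to 13
`acc` takes the values: 0 → 2 → 6 → 12 → 20 → 30 → 42

Answer: 42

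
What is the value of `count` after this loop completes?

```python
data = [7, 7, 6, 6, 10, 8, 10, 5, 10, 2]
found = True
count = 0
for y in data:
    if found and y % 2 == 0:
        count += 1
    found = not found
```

Count even values at even positions
`count` takes the values: 0 → 1 → 2 → 3 → 4

Answer: 4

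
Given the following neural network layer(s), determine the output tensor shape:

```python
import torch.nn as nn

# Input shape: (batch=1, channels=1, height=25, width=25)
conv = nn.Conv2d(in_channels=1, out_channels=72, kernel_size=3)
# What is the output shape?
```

Input: (1, 1, 25, 25) -> Output: (1, 72, 23, 23)

Answer: (1, 72, 23, 23)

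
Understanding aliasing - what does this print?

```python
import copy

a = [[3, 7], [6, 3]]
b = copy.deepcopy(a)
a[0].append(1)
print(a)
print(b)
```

Key concept: deep copy is fully independent.
Step by step:
`a = [[3, 7], [6, 3]]` → a = [[3, 7], [6, 3]]
`b = copy.deepcopy(a)` → b = [[3, 7], [6, 3]]
`a[0].append(1)` → a = [[3, 7, 1], [6, 3]]
`print(a)` → prints [[3, 7, 1], [6, 3]]
`print(b)` → prints [[3, 7], [6, 3]]

Answer:
[[3, 7, 1], [6, 3]]
[[3, 7], [6, 3]]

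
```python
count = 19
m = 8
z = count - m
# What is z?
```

Trace:
`count = 19` → count = 19
`m = 8` → m = 8
`z = count - m` → z = 11
So z = 11

Answer: 11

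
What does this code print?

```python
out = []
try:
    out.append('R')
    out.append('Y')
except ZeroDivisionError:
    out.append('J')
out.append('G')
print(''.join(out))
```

Execution trace: 'R' (try body) → 'Y' (try body, no exception) → 'G' (after the try/except). Output: RYG

Answer: RYG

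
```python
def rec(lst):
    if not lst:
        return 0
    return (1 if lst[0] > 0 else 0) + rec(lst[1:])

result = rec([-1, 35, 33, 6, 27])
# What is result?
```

Count of positive elements in [-1, 35, 33, 6, 27] = 4

Answer: 4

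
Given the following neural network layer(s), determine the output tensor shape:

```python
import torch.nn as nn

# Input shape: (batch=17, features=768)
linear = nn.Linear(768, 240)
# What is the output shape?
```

Input: (17, 768) -> Output: (17, 240)

Answer: (17, 240)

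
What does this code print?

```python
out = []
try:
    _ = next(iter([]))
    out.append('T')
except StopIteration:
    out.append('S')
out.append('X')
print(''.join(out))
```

Execution trace: 'S' (except StopIteration) → 'X' (after the try/except). Output: SX

Answer: SX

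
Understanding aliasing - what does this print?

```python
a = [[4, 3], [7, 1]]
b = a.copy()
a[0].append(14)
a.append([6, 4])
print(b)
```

Key concept: shallow copy with nested lists.
Step by step:
`a = [[4, 3], [7, 1]]` → a = [[4, 3], [7, 1]]
`b = a.copy()` → b = [[4, 3], [7, 1]]
`a[0].append(14)` → a = [[4, 3, 14], [7, 1]]; b = [[4, 3, 14], [7, 1]]
`a.append([6, 4])` → a = [[4, 3, 14], [7, 1], [6, 4]]
`print(b)` → prints [[4, 3, 14], [7, 1]]

Answer: [[4, 3, 14], [7, 1]]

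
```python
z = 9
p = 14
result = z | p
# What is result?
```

Trace:
`z = 9` → z = 9
`p = 14` → p = 14
`result = z | p` → result = 15
So result = 15

Answer: 15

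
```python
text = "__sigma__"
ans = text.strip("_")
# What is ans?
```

Trace:
`text = "__sigma__"` → text = '__sigma__'
`ans = text.strip("_")` → ans = 'sigma'
So ans = 'sigma'

Answer: 'sigma'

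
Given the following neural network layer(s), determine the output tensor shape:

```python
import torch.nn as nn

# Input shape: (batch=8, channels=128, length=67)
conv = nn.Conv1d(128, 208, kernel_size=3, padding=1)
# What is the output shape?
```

Input: (8, 128, 67) -> Output: (8, 208, 67)

Answer: (8, 208, 67)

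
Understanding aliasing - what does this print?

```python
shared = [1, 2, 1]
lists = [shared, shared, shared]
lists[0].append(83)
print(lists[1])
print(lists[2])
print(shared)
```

Key concept: list of same reference.
Step by step:
`shared = [1, 2, 1]` → shared = [1, 2, 1]
`lists = [shared, shared, shared]` → lists = [[1, 2, 1], [1, 2, 1], [1, 2, 1]]
`lists[0].append(83)` → shared = [1, 2, 1, 83]; lists = [[1, 2, 1, 83], [1, 2, 1, 83], [1, 2, 1, 83]]
`print(lists[1])` → prints [1, 2, 1, 83]
`print(lists[2])` → prints [1, 2, 1, 83]
`print(shared)` → prints [1, 2, 1, 83]

Answer:
[1, 2, 1, 83]
[1, 2, 1, 83]
[1, 2, 1, 83]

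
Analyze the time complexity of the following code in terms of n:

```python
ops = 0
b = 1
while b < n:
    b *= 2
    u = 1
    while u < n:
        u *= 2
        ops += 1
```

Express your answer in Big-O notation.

Each loop level contributes: log n × log n. Multiplying the contributions gives O(log² n).

Answer: O(log² n)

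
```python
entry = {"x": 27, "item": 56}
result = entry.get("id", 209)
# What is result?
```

Trace:
`entry = {"x": 27, "item": 56}` → entry = {'x': 27, 'item': 56}
`result = entry.get("id", 209)` → result = 209
So result = 209

Answer: 209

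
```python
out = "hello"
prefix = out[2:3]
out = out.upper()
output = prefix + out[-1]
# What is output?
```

Trace:
`out = "hello"` → out = 'hello'
`prefix = out[2:3]` → prefix = 'l'
`out = out.upper()` → out = 'HELLO'
`output = prefix + out[-1]` → output = 'lO'
So output = 'lO'

Answer: 'lO'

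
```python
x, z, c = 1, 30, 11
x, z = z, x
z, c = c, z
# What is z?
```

Trace:
`x, z, c = 1, 30, 11` → x = 1; z = 30; c = 11
`x, z = z, x` → x = 30; z = 1
`z, c = c, z` → z = 11; c = 1
So z = 11

Answer: 11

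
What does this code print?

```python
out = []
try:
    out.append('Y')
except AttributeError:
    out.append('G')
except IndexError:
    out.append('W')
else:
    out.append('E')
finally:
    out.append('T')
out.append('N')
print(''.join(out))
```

Execution trace: 'Y' (try body, no exception) → 'E' (else) → 'T' (finally) → 'N' (after the try/except). Output: YETN

Answer: YETN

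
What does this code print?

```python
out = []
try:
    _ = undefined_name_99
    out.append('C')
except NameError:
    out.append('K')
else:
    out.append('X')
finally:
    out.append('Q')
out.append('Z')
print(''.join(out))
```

Execution trace: 'K' (except NameError) → 'Q' (finally) → 'Z' (after the try/except). Output: KQZ

Answer: KQZ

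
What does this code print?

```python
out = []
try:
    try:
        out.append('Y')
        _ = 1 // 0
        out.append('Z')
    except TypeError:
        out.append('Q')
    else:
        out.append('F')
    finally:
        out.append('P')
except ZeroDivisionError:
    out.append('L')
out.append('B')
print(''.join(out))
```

Execution trace: 'Y' (try body) → 'P' (finally) → 'L' (outer except ZeroDivisionError) → 'B' (after the try/except). Output: YPLB

Answer: YPLB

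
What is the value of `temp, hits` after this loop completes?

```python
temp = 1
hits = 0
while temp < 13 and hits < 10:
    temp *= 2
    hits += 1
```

Double until >= 13 or 10 iterations
`temp, hits` takes the values: (1, 0) → (2, 0) → (2, 1) → (4, 1) → (4, 2) → (8, 2) → (8, 3) → (16, 3) → (16, 4)

Answer: 16, 4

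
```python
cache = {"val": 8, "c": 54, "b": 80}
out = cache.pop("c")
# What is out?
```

Trace:
`cache = {"val": 8, "c": 54, "b": 80}` → cache = {'val': 8, 'c': 54, 'b': 80}
`out = cache.pop("c")` → cache = {'val': 8, 'b': 80}; out = 54
So out = 54

Answer: 54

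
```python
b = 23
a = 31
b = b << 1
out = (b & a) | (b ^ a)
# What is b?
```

Trace:
`b = 23` → b = 23
`a = 31` → a = 31
`b = b << 1` → b = 46
`out = (b & a) | (b ^ a)` → out = 63
So b = 46

Answer: 46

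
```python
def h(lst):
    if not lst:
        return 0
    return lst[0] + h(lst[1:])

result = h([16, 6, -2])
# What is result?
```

16 + 6 + (-2) + 0 = 20

Answer: 20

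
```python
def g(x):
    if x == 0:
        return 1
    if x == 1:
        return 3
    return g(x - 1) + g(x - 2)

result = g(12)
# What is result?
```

Build up from base cases: g(0)=1, g(1)=3, g(2)=4, g(3)=7, g(4)=11, g(5)=18, g(6)=29, ..., g(12)=521

Answer: 521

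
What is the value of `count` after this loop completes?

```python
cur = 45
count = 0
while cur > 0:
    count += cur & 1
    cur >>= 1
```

Count set bits in 45 (binary: 0b101101)
`count` takes the values: 0 → 1 → 2 → 3 → 4

Answer: 4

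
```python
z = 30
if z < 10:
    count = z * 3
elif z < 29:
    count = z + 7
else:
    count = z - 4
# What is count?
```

Trace:
`z = 30` → z = 30
`if z < 10: ...` → z < 10 is False, z < 29 is False, take else branch → count = 26
So count = 26

Answer: 26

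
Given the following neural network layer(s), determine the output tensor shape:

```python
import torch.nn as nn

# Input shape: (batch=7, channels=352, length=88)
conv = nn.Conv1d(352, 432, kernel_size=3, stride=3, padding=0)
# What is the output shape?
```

Input: (7, 352, 88) -> Output: (7, 432, 29)

Answer: (7, 432, 29)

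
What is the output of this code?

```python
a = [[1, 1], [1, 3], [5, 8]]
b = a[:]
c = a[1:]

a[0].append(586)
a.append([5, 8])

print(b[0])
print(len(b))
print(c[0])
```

Key concept: slice with nested mutation.
Step by step:
`a = [[1, 1], [1, 3], [5, 8]]` → a = [[1, 1], [1, 3], [5, 8]]
`b = a[:]` → b = [[1, 1], [1, 3], [5, 8]]
`c = a[1:]` → c = [[1, 3], [5, 8]]
`a[0].append(586)` → a = [[1, 1, 586], [1, 3], [5, 8]]; b = [[1, 1, 586], [1, 3], [5, 8]]
`a.append([5, 8])` → a = [[1, 1, 586], [1, 3], [5, 8], [5, 8]]
`print(b[0])` → prints [1, 1, 586]
`print(len(b))` → prints 3
`print(c[0])` → prints [1, 3]

Answer:
[1, 1, 586]
3
[1, 3]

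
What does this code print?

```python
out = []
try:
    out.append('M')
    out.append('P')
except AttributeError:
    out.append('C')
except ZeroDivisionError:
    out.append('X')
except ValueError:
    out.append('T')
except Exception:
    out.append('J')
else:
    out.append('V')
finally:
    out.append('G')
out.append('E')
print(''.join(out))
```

Execution trace: 'M' (try body) → 'P' (try body, no exception) → 'V' (else) → 'G' (finally) → 'E' (after the try/except). Output: MPVGE

Answer: MPVGE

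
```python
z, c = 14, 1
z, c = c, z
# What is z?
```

Trace:
`z, c = 14, 1` → z = 14; c = 1
`z, c = c, z` → z = 1; c = 14
So z = 1

Answer: 1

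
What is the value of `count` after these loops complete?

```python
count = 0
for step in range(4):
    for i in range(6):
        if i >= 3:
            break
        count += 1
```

Inner breaks at 3, outer runs 4 times
`count` takes the values: 0 → 1 → 2 → 3 → 4 → 5 → 6 → 7 → 8 → 9 → 10 → 11 → 12

Answer: 12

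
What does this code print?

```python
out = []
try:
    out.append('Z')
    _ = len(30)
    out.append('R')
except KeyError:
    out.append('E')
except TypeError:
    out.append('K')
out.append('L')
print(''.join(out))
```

Execution trace: 'Z' (try body) → 'K' (except TypeError) → 'L' (after the try/except). Output: ZKL

Answer: ZKL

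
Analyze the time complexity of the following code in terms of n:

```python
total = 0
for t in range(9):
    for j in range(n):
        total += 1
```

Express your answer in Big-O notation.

Each loop level contributes: 1 × n. Multiplying the contributions gives O(n).

Answer: O(n)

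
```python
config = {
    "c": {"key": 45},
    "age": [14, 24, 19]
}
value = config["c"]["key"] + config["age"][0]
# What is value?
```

Trace:
`config = { ...` → config = {'c': {'key': 45}, 'age': [14, 24, 19]}
`value = config["c"]["key"] + config["age"][0]` → value = 59
So value = 59

Answer: 59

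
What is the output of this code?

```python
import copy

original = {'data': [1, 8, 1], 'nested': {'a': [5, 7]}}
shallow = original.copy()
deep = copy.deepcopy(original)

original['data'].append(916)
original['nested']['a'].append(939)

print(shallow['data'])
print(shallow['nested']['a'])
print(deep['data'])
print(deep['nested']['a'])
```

Key concept: comparing shallow vs deep copy.
Step by step:
`original = {'data': [1, 8, 1], 'nested': {'a': [5, 7]}}` → original = {'data': [1, 8, 1], 'nested': {'a': [5, 7]}}
`shallow = original.copy()` → shallow = {'data': [1, 8, 1], 'nested': {'a': [5, 7]}}
`deep = copy.deepcopy(original)` → deep = {'data': [1, 8, 1], 'nested': {'a': [5, 7]}}
`original['data'].append(916)` → original = {'data': [1, 8, 1, 916], 'nested': {'a': [5, 7]}}; shallow = {'data': [1, 8, 1, 916], 'nested': {'a': [5, 7]}}
`original['nested']['a'].append(939)` → original = {'data': [1, 8, 1, 916], 'nested': {'a': [5, 7, 939]}}; shallow = {'data': [1, 8, 1, 916], 'nested': {'a': [5, 7, 939]}}
`print(shallow['data'])` → prints [1, 8, 1, 916]
`print(shallow['nested']['a'])` → prints [5, 7, 939]
`print(deep['data'])` → prints [1, 8, 1]
`print(deep['nested']['a'])` → prints [5, 7]

Answer:
[1, 8, 1, 916]
[5, 7, 939]
[1, 8, 1]
[5, 7]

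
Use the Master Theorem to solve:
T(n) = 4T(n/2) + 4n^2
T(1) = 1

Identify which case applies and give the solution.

a=4, b=2, f(n)=4n^2. log_2(4) = 2. Since c=2 = 2, Case 2 applies: T(n) = Θ(n^log_b(a) · log n) = O(n^2 log n).

Answer: O(n^2 log n) - Case 2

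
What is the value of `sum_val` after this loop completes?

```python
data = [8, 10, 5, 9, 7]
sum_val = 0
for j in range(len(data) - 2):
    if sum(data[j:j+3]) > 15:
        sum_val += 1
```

Count windows with sum > 15
`sum_val` takes the values: 0 → 1 → 2 → 3

Answer: 3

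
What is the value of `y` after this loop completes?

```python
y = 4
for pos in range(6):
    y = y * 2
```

Multiply by 2, 6 times: 4 * 2^6 = 256
`y` takes the values: 4 → 8 → 16 → 32 → 64 → 128 → 256

Answer: 256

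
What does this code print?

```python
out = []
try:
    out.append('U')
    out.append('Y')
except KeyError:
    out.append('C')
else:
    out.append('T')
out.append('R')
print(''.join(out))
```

Execution trace: 'U' (try body) → 'Y' (try body, no exception) → 'T' (else) → 'R' (after the try/except). Output: UYTR

Answer: UYTR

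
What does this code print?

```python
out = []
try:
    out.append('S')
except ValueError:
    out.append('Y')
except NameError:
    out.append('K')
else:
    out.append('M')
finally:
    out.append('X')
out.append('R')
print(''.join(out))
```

Execution trace: 'S' (try body, no exception) → 'M' (else) → 'X' (finally) → 'R' (after the try/except). Output: SMXR

Answer: SMXR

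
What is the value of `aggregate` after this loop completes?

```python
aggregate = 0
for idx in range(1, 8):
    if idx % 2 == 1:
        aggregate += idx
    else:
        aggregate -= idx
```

Add odd, subtract even
`aggregate` takes the values: 0 → 1 → -1 → 2 → -2 → 3 → -3 → 4

Answer: 4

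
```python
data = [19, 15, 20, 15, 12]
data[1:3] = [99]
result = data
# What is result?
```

Trace:
`data = [19, 15, 20, 15, 12]` → data = [19, 15, 20, 15, 12]
`data[1:3] = [99]` → data = [19, 99, 15, 12]
`result = data` → result = [19, 99, 15, 12]
So result = [19, 99, 15, 12]

Answer: [19, 99, 15, 12]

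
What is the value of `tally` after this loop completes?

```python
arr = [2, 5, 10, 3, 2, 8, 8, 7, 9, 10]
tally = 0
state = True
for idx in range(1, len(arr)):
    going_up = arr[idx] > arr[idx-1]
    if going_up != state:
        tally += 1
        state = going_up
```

Count direction changes in [2, 5, 10, 3, 2, 8, 8, 7, 9, 10]
`tally` takes the values: 0 → 1 → 2 → 3 → 4

Answer: 4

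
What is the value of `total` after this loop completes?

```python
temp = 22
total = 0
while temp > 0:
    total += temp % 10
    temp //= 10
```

Sum digits of 22
`total` takes the values: 0 → 2 → 4

Answer: 4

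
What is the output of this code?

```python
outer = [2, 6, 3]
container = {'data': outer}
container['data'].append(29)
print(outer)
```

Key concept: dict holds reference to list.
Step by step:
`outer = [2, 6, 3]` → outer = [2, 6, 3]
`container = {'data': outer}` → container = {'data': [2, 6, 3]}
`container['data'].append(29)` → outer = [2, 6, 3, 29]; container = {'data': [2, 6, 3, 29]}
`print(outer)` → prints [2, 6, 3, 29]

Answer: [2, 6, 3, 29]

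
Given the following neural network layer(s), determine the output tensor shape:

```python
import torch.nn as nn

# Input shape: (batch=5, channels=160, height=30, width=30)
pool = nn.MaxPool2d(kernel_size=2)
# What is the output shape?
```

Input: (5, 160, 30, 30) -> Output: (5, 160, 15, 15)

Answer: (5, 160, 15, 15)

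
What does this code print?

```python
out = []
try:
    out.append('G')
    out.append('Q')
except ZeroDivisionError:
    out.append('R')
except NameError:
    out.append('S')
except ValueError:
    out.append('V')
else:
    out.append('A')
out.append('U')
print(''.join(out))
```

Execution trace: 'G' (try body) → 'Q' (try body, no exception) → 'A' (else) → 'U' (after the try/except). Output: GQAU

Answer: GQAU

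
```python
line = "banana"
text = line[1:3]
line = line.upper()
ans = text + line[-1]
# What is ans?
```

Trace:
`line = "banana"` → line = 'banana'
`text = line[1:3]` → text = 'an'
`line = line.upper()` → line = 'BANANA'
`ans = text + line[-1]` → ans = 'anA'
So ans = 'anA'

Answer: 'anA'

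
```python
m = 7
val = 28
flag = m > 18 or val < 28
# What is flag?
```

Trace:
`m = 7` → m = 7
`val = 28` → val = 28
`flag = m > 18 or val < 28` → flag = False
So flag = False

Answer: False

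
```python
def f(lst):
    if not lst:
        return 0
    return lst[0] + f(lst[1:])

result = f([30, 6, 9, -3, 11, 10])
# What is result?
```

30 + 6 + 9 + (-3) + 11 + 10 + 0 = 63

Answer: 63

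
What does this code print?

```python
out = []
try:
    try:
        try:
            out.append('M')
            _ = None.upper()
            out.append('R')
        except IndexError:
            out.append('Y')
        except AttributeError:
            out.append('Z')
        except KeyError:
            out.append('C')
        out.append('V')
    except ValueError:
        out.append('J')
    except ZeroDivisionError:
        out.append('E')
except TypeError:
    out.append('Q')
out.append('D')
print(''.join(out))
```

Execution trace: 'M' (inner try body) → 'Z' (inner except AttributeError) → 'V' (try body, no exception) → 'D' (after the try/except). Output: MZVD

Answer: MZVD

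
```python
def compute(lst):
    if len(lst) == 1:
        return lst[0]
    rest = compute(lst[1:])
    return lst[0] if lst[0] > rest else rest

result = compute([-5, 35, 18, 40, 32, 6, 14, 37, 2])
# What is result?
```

Recursive max over [-5, 35, 18, 40, 32, 6, 14, 37, 2] = 40

Answer: 40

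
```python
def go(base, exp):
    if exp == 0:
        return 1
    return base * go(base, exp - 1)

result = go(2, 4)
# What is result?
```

go(2, 4) = 2 * 2 * 2 * 2 = 16

Answer: 16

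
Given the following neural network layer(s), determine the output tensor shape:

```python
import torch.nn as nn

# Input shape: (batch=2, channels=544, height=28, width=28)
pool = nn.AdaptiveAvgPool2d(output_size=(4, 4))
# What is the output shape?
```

Input: (2, 544, 28, 28) -> Output: (2, 544, 4, 4)

Answer: (2, 544, 4, 4)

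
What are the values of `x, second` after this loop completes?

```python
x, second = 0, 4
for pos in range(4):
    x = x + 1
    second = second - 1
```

x goes 0→4, second goes 4→0
`x, second` takes the values: (0, 4) → (1, 4) → (1, 3) → (2, 3) → (2, 2) → (3, 2) → (3, 1) → (4, 1) → (4, 0)

Answer: 4, 0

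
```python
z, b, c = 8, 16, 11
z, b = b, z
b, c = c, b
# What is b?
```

Trace:
`z, b, c = 8, 16, 11` → z = 8; b = 16; c = 11
`z, b = b, z` → z = 16; b = 8
`b, c = c, b` → b = 11; c = 8
So b = 11

Answer: 11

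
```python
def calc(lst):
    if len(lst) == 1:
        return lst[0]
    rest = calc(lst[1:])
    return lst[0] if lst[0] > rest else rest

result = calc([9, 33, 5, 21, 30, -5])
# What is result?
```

Recursive max over [9, 33, 5, 21, 30, -5] = 33

Answer: 33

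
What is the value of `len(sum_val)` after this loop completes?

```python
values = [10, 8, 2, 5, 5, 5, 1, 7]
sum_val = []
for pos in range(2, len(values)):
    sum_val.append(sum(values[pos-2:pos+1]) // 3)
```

Number of 3-element averages
`sum_val` takes the values: [] → [6] → [6, 5] → [6, 5, 4] → [6, 5, 4, 5] → [6, 5, 4, 5, 3] → [6, 5, 4, 5, 3, 4]
So `len(sum_val)` = 6

Answer: 6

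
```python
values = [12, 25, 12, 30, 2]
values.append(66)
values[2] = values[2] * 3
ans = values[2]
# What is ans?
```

Trace:
`values = [12, 25, 12, 30, 2]` → values = [12, 25, 12, 30, 2]
`values.append(66)` → values = [12, 25, 12, 30, 2, 66]
`values[2] = values[2] * 3` → values = [12, 25, 36, 30, 2, 66]
`ans = values[2]` → ans = 36
So ans = 36

Answer: 36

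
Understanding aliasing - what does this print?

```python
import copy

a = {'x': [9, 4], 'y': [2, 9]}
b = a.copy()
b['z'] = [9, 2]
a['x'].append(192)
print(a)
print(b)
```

Key concept: shallow copy of dict with mutable values.
Step by step:
`a = {'x': [9, 4], 'y': [2, 9]}` → a = {'x': [9, 4], 'y': [2, 9]}
`b = a.copy()` → b = {'x': [9, 4], 'y': [2, 9]}
`b['z'] = [9, 2]` → b = {'x': [9, 4], 'y': [2, 9], 'z': [9, 2]}
`a['x'].append(192)` → a = {'x': [9, 4, 192], 'y': [2, 9]}; b = {'x': [9, 4, 192], 'y': [2, 9], 'z': [9, 2]}
`print(a)` → prints {'x': [9, 4, 192], 'y': [2, 9]}
`print(b)` → prints {'x': [9, 4, 192], 'y': [2, 9], 'z': [9, 2]}

Answer:
{'x': [9, 4, 192], 'y': [2, 9]}
{'x': [9, 4, 192], 'y': [2, 9], 'z': [9, 2]}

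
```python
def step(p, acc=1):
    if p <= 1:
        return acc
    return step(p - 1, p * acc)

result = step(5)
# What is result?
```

Accumulator trace (n, acc): (5, 1) -> (4, 5) -> (3, 20) -> (2, 60) -> (1, 120) -> return 120

Answer: 120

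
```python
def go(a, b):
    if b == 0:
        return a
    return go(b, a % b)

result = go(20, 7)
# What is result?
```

go(20, 7) -> go(7, 6) -> go(6, 1) -> go(1, 0) -> 1

Answer: 1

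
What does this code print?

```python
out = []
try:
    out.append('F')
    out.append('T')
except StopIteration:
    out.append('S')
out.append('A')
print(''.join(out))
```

Execution trace: 'F' (try body) → 'T' (try body, no exception) → 'A' (after the try/except). Output: FTA

Answer: FTA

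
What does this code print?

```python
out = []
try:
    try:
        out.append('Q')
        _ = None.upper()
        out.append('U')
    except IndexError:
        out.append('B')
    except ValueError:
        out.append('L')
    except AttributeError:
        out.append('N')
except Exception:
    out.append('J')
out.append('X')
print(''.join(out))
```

Execution trace: 'Q' (inner try body) → 'N' (inner except AttributeError) → 'X' (after the try/except). Output: QNX

Answer: QNX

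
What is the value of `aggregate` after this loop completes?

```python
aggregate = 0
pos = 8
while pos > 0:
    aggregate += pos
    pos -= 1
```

Sum 8 down to 1
`aggregate` takes the values: 0 → 8 → 15 → 21 → 26 → 30 → 33 → 35 → 36

Answer: 36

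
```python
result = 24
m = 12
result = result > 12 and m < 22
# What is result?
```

Trace:
`result = 24` → result = 24
`m = 12` → m = 12
`result = result > 12 and m < 22` → result = True
So result = True

Answer: True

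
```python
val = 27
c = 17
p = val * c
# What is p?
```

Trace:
`val = 27` → val = 27
`c = 17` → c = 17
`p = val * c` → p = 459
So p = 459

Answer: 459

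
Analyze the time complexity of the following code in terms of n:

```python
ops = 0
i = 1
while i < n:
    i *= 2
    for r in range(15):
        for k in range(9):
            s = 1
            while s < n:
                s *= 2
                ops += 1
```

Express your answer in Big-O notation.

Each loop level contributes: log n × 1 × 1 × log n. Multiplying the contributions gives O(log² n).

Answer: O(log² n)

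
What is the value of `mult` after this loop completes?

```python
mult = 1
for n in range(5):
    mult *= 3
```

3^5 = 243
`mult` takes the values: 1 → 3 → 9 → 27 → 81 → 243

Answer: 243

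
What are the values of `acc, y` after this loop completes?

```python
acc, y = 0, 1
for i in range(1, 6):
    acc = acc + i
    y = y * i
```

Sum and factorial of 1 to 5
`acc, y` takes the values: (0, 1) → (1, 1) → (3, 1) → (3, 2) → (6, 2) → (6, 6) → (10, 6) → (10, 24) → (15, 24) → (15, 120)

Answer: 15, 120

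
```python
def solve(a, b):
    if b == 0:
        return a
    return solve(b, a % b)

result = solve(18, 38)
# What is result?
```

solve(18, 38) -> solve(38, 18) -> solve(18, 2) -> solve(2, 0) -> 2

Answer: 2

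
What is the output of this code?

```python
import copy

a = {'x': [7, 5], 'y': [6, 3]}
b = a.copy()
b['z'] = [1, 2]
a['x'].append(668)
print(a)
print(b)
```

Key concept: shallow copy of dict with mutable values.
Step by step:
`a = {'x': [7, 5], 'y': [6, 3]}` → a = {'x': [7, 5], 'y': [6, 3]}
`b = a.copy()` → b = {'x': [7, 5], 'y': [6, 3]}
`b['z'] = [1, 2]` → b = {'x': [7, 5], 'y': [6, 3], 'z': [1, 2]}
`a['x'].append(668)` → a = {'x': [7, 5, 668], 'y': [6, 3]}; b = {'x': [7, 5, 668], 'y': [6, 3], 'z': [1, 2]}
`print(a)` → prints {'x': [7, 5, 668], 'y': [6, 3]}
`print(b)` → prints {'x': [7, 5, 668], 'y': [6, 3], 'z': [1, 2]}

Answer:
{'x': [7, 5, 668], 'y': [6, 3]}
{'x': [7, 5, 668], 'y': [6, 3], 'z': [1, 2]}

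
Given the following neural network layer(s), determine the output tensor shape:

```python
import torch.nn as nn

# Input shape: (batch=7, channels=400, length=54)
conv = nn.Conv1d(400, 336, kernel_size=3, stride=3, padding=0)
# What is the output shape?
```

Input: (7, 400, 54) -> Output: (7, 336, 18)

Answer: (7, 336, 18)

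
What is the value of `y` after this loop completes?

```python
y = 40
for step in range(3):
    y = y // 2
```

Halve 3 times: 40 // 2^3 = 5
`y` takes the values: 40 → 20 → 10 → 5

Answer: 5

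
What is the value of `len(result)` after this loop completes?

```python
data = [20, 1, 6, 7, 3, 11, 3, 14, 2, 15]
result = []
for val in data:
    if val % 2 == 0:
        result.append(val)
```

Count even numbers in [20, 1, 6, 7, 3, 11, 3, 14, 2, 15]
`result` takes the values: [] → [20] → [20, 6] → [20, 6, 14] → [20, 6, 14, 2]
So `len(result)` = 4

Answer: 4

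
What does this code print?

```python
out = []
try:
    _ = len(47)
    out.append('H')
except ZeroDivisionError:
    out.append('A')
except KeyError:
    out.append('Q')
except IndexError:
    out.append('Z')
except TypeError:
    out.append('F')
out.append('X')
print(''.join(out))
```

Execution trace: 'F' (except TypeError) → 'X' (after the try/except). Output: FX

Answer: FX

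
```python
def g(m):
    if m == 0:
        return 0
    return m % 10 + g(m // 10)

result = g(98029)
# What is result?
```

Sum of digits of 98029: 9 + 2 + 0 + 8 + 9 = 28

Answer: 28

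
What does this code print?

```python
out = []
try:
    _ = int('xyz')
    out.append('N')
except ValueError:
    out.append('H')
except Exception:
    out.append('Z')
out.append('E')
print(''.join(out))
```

Execution trace: 'H' (except ValueError) → 'E' (after the try/except). Output: HE

Answer: HE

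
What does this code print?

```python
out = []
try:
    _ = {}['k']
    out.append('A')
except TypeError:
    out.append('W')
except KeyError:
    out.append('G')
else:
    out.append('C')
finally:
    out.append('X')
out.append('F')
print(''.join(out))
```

Execution trace: 'G' (except KeyError) → 'X' (finally) → 'F' (after the try/except). Output: GXF

Answer: GXF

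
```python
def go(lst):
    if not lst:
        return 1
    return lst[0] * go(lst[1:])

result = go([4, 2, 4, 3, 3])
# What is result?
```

Product over [4, 2, 4, 3, 3] = 4 * 2 * 4 * 3 * 3 = 288

Answer: 288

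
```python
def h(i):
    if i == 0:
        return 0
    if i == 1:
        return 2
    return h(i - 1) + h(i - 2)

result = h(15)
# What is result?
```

Build up from base cases: h(0)=0, h(1)=2, h(2)=2, h(3)=4, h(4)=6, h(5)=10, h(6)=16, ..., h(15)=1220

Answer: 1220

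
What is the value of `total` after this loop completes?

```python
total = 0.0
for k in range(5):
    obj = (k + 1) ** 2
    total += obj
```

Sum of squared losses 1² + 2² + ... + 5²
`total` takes the values: 0.0 → 1.0 → 5.0 → 14.0 → 30.0 → 55.0

Answer: 55.0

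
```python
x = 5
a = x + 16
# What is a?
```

Trace:
`x = 5` → x = 5
`a = x + 16` → a = 21
So a = 21

Answer: 21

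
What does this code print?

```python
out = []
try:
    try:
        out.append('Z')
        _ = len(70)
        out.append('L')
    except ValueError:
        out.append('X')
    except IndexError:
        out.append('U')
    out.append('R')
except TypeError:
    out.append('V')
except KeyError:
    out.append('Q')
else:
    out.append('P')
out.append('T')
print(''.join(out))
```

Execution trace: 'Z' (inner try body) → 'V' (except TypeError) → 'T' (after the try/except). Output: ZVT

Answer: ZVT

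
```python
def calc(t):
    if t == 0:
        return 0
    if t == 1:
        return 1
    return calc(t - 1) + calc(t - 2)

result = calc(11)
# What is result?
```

Build up from base cases: calc(0)=0, calc(1)=1, calc(2)=1, calc(3)=2, calc(4)=3, calc(5)=5, calc(6)=8, ..., calc(11)=89

Answer: 89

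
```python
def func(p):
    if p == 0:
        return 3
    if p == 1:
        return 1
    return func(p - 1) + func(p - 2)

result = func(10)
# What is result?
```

Build up from base cases: func(0)=3, func(1)=1, func(2)=4, func(3)=5, func(4)=9, func(5)=14, func(6)=23, ..., func(10)=157

Answer: 157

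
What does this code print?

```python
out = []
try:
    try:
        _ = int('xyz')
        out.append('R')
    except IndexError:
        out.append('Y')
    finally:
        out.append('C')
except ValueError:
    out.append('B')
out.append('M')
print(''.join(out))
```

Execution trace: 'C' (finally) → 'B' (outer except ValueError) → 'M' (after the try/except). Output: CBM

Answer: CBM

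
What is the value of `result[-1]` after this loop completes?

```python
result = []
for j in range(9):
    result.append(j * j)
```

Last element of squares 0 to 8
`result` takes the values: [] → [0] → [0, 1] → [0, 1, 4] → [0, 1, 4, 9] → [0, 1, 4, 9, 16] → [0, 1, 4, 9, 16, 25] → [0, 1, 4, 9, 16, 25, 36] → [0, 1, 4, 9, 16, 25, 36, 49] → [0, 1, 4, 9, 16, 25, 36, 49, 64]
So `result[-1]` = 64

Answer: 64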